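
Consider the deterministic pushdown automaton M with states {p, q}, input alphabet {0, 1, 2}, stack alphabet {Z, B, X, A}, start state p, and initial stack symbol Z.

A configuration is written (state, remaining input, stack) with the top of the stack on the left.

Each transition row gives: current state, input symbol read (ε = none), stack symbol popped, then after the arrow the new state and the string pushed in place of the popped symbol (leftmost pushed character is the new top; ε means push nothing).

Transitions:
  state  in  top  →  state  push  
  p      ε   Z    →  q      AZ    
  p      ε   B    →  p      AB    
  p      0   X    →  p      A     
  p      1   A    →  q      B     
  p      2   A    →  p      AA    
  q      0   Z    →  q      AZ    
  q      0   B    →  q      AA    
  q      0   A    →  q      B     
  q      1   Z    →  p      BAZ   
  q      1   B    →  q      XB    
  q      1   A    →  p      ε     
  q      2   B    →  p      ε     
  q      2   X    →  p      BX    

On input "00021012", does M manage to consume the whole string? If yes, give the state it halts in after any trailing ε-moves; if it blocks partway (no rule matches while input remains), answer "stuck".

(p, 00021012, Z)
  ε-move, top Z: go to q, push AZ → (q, 00021012, AZ)
  read 0, top A: go to q, push B → (q, 0021012, BZ)
  read 0, top B: go to q, push AA → (q, 021012, AAZ)
  read 0, top A: go to q, push B → (q, 21012, BAZ)
  read 2, top B: go to p, push ε → (p, 1012, AZ)
  read 1, top A: go to q, push B → (q, 012, BZ)
  read 0, top B: go to q, push AA → (q, 12, AAZ)
  read 1, top A: go to p, push ε → (p, 2, AZ)
  read 2, top A: go to p, push AA → (p, ε, AAZ)
All input consumed; M is in state p.

p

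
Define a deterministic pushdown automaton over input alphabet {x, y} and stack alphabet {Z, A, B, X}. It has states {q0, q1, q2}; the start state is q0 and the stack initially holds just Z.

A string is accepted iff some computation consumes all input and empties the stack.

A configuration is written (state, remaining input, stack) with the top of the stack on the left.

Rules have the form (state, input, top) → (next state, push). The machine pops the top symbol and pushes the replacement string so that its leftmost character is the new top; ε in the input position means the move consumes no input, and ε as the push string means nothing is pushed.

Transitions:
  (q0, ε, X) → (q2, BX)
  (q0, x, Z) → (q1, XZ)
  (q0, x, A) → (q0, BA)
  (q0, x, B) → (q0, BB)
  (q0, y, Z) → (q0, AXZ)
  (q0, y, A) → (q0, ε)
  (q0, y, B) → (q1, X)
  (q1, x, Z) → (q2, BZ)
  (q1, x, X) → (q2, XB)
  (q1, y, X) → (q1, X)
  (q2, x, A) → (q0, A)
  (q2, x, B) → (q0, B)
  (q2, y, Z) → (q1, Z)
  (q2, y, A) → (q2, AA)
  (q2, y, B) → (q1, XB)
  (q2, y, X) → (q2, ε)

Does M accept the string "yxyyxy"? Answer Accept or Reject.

Reject

(q0, yxyyxy, Z)
  read y, top Z: go to q0, push AXZ → (q0, xyyxy, AXZ)
  read x, top A: go to q0, push BA → (q0, yyxy, BAXZ)
  read y, top B: go to q1, push X → (q1, yxy, XAXZ)
  read y, top X: go to q1, push X → (q1, xy, XAXZ)
  read x, top X: go to q2, push XB → (q2, y, XBAXZ)
  read y, top X: go to q2, push ε → (q2, ε, BAXZ)
All input consumed; stack is BAXZ, not empty, and no further ε-move applies.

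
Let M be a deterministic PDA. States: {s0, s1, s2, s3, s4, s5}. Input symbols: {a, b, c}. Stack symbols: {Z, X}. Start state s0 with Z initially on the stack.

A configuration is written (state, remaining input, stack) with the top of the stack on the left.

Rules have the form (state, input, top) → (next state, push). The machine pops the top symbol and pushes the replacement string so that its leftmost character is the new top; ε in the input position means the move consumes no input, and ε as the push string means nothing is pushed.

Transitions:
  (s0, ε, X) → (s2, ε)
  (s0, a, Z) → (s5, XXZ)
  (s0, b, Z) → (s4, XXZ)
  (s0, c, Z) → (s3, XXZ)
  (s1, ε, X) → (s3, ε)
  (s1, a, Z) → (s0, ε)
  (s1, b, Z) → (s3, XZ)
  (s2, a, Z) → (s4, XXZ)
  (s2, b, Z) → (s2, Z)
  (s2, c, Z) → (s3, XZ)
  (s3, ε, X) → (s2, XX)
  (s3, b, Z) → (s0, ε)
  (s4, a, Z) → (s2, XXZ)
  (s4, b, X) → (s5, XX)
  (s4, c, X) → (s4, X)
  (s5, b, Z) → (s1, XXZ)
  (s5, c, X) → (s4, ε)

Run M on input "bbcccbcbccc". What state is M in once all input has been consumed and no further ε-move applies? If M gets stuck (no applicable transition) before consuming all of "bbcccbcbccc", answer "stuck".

s4

(s0, bbcccbcbccc, Z) ⊢ (s4, bcccbcbccc, XXZ) ⊢ (s5, cccbcbccc, XXXZ) ⊢ (s4, ccbcbccc, XXZ) ⊢ (s4, cbcbccc, XXZ) ⊢ (s4, bcbccc, XXZ) ⊢ (s5, cbccc, XXXZ) ⊢ (s4, bccc, XXZ) ⊢ (s5, ccc, XXXZ) ⊢ (s4, cc, XXZ) ⊢ (s4, c, XXZ) ⊢ (s4, ε, XXZ)
All input consumed; M is in state s4.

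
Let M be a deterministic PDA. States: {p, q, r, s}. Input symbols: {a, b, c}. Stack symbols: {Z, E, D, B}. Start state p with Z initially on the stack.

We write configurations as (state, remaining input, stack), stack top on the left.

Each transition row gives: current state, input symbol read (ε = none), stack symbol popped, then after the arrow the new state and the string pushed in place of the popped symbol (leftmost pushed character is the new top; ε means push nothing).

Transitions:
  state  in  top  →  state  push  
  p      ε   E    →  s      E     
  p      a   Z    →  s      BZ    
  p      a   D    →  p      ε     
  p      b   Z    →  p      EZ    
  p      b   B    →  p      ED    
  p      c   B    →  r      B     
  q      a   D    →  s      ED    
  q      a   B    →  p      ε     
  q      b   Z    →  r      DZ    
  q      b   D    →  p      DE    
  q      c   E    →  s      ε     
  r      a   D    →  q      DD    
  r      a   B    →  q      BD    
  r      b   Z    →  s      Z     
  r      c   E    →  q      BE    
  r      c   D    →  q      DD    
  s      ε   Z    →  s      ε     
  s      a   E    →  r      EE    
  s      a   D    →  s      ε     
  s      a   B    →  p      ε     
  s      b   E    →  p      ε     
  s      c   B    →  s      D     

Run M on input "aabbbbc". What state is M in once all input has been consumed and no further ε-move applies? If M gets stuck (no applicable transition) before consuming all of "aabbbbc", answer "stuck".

(p, aabbbbc, Z)
  read a, top Z: go to s, push BZ → (s, abbbbc, BZ)
  read a, top B: go to p, push ε → (p, bbbbc, Z)
  read b, top Z: go to p, push EZ → (p, bbbc, EZ)
  ε-move, top E: go to s, push E → (s, bbbc, EZ)
  read b, top E: go to p, push ε → (p, bbc, Z)
  read b, top Z: go to p, push EZ → (p, bc, EZ)
  ε-move, top E: go to s, push E → (s, bc, EZ)
  read b, top E: go to p, push ε → (p, c, Z)
No transition for (p, c, top Z); M blocks with input c remaining.

stuck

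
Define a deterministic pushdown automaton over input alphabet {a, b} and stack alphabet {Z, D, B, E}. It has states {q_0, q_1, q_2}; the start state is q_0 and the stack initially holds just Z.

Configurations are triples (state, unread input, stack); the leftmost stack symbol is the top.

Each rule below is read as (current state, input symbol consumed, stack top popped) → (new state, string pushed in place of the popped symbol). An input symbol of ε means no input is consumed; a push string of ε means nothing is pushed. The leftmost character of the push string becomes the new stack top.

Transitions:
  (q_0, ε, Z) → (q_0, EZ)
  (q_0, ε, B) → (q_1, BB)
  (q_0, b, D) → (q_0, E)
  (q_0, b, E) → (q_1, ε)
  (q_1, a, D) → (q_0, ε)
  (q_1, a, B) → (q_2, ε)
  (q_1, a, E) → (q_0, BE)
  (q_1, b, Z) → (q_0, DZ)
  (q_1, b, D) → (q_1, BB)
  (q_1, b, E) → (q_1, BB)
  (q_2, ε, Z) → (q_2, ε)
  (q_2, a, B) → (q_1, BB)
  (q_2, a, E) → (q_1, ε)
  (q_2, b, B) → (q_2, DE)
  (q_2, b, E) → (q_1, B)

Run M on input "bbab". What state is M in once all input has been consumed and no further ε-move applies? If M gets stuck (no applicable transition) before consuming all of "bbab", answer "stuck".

stuck

(q_0, bbab, Z)
  ε-move, top Z: go to q_0, push EZ → (q_0, bbab, EZ)
  read b, top E: go to q_1, push ε → (q_1, bab, Z)
  read b, top Z: go to q_0, push DZ → (q_0, ab, DZ)
No transition for (q_0, a, top D); M blocks with input ab remaining.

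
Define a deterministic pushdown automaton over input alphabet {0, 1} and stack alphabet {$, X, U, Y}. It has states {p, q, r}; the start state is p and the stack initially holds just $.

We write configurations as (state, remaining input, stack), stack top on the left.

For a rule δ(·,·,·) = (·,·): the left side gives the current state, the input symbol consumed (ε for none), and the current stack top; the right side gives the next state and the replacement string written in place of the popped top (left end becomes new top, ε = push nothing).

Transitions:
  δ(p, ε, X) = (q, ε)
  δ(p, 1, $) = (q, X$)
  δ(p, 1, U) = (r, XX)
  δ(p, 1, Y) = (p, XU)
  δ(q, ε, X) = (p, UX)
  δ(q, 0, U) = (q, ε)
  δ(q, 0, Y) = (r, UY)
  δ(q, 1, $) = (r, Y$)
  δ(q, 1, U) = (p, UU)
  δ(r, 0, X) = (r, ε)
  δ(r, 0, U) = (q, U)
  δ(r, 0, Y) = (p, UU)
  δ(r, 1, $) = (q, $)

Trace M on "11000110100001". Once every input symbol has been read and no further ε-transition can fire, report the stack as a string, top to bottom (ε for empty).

Y$

(p, 11000110100001, $)
  read 1, top $: go to q, push X$ → (q, 1000110100001, X$)
  ε-move, top X: go to p, push UX → (p, 1000110100001, UX$)
  read 1, top U: go to r, push XX → (r, 000110100001, XXX$)
  read 0, top X: go to r, push ε → (r, 00110100001, XX$)
  read 0, top X: go to r, push ε → (r, 0110100001, X$)
  read 0, top X: go to r, push ε → (r, 110100001, $)
  read 1, top $: go to q, push $ → (q, 10100001, $)
  read 1, top $: go to r, push Y$ → (r, 0100001, Y$)
  read 0, top Y: go to p, push UU → (p, 100001, UU$)
  read 1, top U: go to r, push XX → (r, 00001, XXU$)
  read 0, top X: go to r, push ε → (r, 0001, XU$)
  read 0, top X: go to r, push ε → (r, 001, U$)
  read 0, top U: go to q, push U → (q, 01, U$)
  read 0, top U: go to q, push ε → (q, 1, $)
  read 1, top $: go to r, push Y$ → (r, ε, Y$)
All input consumed in state r with stack Y$.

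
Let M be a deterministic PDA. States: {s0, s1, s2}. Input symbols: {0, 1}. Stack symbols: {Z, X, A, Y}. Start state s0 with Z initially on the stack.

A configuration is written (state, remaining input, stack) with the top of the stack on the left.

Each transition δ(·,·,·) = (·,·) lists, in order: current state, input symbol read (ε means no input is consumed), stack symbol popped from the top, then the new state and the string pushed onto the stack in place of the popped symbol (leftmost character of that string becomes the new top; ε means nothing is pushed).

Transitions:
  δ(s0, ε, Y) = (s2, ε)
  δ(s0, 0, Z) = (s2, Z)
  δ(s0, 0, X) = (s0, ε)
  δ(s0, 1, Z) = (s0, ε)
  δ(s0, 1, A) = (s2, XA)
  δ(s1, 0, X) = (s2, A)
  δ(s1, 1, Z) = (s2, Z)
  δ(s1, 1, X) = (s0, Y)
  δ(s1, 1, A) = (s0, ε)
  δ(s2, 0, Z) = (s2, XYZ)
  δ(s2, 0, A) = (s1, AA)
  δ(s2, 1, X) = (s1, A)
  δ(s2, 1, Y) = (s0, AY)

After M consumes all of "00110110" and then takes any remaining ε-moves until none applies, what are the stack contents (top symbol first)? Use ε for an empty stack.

(s0, 00110110, Z)
  read 0, top Z: go to s2, push Z → (s2, 0110110, Z)
  read 0, top Z: go to s2, push XYZ → (s2, 110110, XYZ)
  read 1, top X: go to s1, push A → (s1, 10110, AYZ)
  read 1, top A: go to s0, push ε → (s0, 0110, YZ)
  ε-move, top Y: go to s2, push ε → (s2, 0110, Z)
  read 0, top Z: go to s2, push XYZ → (s2, 110, XYZ)
  read 1, top X: go to s1, push A → (s1, 10, AYZ)
  read 1, top A: go to s0, push ε → (s0, 0, YZ)
  ε-move, top Y: go to s2, push ε → (s2, 0, Z)
  read 0, top Z: go to s2, push XYZ → (s2, ε, XYZ)
All input consumed in state s2 with stack XYZ.

XYZ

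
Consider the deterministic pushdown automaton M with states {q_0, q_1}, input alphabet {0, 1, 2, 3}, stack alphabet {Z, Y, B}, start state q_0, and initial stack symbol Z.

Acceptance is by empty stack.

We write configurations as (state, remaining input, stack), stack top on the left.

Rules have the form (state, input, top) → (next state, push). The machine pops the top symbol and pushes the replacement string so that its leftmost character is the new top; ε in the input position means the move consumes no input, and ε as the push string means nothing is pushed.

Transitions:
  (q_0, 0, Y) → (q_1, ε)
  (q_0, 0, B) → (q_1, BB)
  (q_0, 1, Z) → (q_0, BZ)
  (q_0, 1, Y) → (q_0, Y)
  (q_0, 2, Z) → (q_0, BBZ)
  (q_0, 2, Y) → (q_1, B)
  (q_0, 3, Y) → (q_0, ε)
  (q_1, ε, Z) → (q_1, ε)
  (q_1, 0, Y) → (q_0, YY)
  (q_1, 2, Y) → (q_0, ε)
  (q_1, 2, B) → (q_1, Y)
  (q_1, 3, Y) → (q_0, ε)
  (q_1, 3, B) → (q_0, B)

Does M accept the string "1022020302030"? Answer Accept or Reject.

Accept

(q_0, 1022020302030, Z)
  read 1, top Z: go to q_0, push BZ → (q_0, 022020302030, BZ)
  read 0, top B: go to q_1, push BB → (q_1, 22020302030, BBZ)
  read 2, top B: go to q_1, push Y → (q_1, 2020302030, YBZ)
  read 2, top Y: go to q_0, push ε → (q_0, 020302030, BZ)
  read 0, top B: go to q_1, push BB → (q_1, 20302030, BBZ)
  read 2, top B: go to q_1, push Y → (q_1, 0302030, YBZ)
  read 0, top Y: go to q_0, push YY → (q_0, 302030, YYBZ)
  read 3, top Y: go to q_0, push ε → (q_0, 02030, YBZ)
  read 0, top Y: go to q_1, push ε → (q_1, 2030, BZ)
  read 2, top B: go to q_1, push Y → (q_1, 030, YZ)
  read 0, top Y: go to q_0, push YY → (q_0, 30, YYZ)
  read 3, top Y: go to q_0, push ε → (q_0, 0, YZ)
  read 0, top Y: go to q_1, push ε → (q_1, ε, Z)
  ε-move, top Z: go to q_1, push ε → (q_1, ε, ε)
All input consumed and the stack is empty.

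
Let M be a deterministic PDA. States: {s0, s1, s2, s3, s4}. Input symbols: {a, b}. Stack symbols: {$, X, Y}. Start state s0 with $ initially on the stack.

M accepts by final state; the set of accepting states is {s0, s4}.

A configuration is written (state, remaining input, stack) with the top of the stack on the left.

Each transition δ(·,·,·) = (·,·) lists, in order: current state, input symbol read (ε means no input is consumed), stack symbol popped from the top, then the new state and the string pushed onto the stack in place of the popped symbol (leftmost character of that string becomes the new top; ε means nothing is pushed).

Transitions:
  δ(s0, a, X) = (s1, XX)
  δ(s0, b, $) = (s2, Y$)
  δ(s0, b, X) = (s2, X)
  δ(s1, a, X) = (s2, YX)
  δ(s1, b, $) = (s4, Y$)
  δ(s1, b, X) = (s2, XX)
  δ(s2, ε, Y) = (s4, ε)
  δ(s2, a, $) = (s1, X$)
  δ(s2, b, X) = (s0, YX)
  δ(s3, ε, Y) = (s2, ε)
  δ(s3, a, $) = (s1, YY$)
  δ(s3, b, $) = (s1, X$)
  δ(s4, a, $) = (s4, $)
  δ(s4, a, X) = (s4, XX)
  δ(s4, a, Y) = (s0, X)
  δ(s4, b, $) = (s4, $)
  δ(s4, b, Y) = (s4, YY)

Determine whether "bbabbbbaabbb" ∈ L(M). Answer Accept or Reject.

(s0, bbabbbbaabbb, $) ⊢ (s2, babbbbaabbb, Y$) ⊢ (s4, babbbbaabbb, $) ⊢ (s4, abbbbaabbb, $) ⊢ (s4, bbbbaabbb, $) ⊢ (s4, bbbaabbb, $) ⊢ (s4, bbaabbb, $) ⊢ (s4, baabbb, $) ⊢ (s4, aabbb, $) ⊢ (s4, abbb, $) ⊢ (s4, bbb, $) ⊢ (s4, bb, $) ⊢ (s4, b, $) ⊢ (s4, ε, $)
All input consumed; state s4 ∈ F.

Accept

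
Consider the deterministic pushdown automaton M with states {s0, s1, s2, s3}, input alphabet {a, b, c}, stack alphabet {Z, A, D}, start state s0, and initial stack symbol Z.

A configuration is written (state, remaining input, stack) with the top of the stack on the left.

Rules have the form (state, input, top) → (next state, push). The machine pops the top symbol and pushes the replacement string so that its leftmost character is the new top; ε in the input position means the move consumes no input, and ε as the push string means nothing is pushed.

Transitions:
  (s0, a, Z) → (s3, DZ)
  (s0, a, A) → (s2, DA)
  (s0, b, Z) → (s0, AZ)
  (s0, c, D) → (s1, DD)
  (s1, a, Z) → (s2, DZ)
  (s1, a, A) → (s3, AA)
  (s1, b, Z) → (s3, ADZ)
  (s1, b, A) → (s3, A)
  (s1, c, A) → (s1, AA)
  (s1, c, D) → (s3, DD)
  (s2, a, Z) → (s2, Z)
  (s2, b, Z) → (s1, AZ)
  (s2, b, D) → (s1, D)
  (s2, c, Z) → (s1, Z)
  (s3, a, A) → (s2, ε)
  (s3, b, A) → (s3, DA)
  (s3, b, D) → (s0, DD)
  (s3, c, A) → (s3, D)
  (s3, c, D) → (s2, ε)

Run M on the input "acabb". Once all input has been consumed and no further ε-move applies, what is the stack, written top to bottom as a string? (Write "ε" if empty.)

AZ

(s0, acabb, Z) ⊢ (s3, cabb, DZ) ⊢ (s2, abb, Z) ⊢ (s2, bb, Z) ⊢ (s1, b, AZ) ⊢ (s3, ε, AZ)
All input consumed in state s3 with stack AZ.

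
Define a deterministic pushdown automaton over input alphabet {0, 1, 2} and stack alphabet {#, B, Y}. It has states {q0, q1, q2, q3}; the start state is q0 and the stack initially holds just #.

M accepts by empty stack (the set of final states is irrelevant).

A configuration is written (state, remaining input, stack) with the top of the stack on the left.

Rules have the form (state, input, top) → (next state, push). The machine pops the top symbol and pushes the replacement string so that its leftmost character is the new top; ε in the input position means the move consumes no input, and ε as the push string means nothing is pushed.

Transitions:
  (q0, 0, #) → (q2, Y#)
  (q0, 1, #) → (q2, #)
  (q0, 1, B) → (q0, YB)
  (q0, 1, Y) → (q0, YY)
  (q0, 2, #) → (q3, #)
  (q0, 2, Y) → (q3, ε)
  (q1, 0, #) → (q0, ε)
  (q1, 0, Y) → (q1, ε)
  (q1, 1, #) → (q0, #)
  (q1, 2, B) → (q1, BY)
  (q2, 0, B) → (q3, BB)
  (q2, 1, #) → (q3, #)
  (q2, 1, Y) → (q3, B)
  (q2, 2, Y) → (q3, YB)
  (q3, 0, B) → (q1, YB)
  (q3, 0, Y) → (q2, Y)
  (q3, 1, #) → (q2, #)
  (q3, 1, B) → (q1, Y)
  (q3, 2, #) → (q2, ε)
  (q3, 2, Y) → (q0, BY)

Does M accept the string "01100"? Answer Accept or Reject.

(q0, 01100, #) ⊢ (q2, 1100, Y#) ⊢ (q3, 100, B#) ⊢ (q1, 00, Y#) ⊢ (q1, 0, #) ⊢ (q0, ε, ε)
All input consumed and the stack is empty.

Accept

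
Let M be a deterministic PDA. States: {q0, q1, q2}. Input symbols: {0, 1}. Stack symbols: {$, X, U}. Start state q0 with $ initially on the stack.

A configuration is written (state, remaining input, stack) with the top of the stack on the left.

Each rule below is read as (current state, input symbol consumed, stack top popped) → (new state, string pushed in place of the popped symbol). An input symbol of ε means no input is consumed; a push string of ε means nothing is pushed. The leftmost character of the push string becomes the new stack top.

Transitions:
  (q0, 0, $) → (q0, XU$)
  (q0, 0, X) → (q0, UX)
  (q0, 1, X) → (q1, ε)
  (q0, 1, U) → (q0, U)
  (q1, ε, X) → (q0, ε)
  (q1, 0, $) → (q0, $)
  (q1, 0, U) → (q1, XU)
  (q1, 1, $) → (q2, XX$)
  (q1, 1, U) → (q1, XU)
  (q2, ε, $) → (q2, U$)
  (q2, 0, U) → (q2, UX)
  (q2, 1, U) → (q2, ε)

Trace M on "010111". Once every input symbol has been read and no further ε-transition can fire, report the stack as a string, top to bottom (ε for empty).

(q0, 010111, $)
  read 0, top $: go to q0, push XU$ → (q0, 10111, XU$)
  read 1, top X: go to q1, push ε → (q1, 0111, U$)
  read 0, top U: go to q1, push XU → (q1, 111, XU$)
  ε-move, top X: go to q0, push ε → (q0, 111, U$)
  read 1, top U: go to q0, push U → (q0, 11, U$)
  read 1, top U: go to q0, push U → (q0, 1, U$)
  read 1, top U: go to q0, push U → (q0, ε, U$)
All input consumed in state q0 with stack U$.

U$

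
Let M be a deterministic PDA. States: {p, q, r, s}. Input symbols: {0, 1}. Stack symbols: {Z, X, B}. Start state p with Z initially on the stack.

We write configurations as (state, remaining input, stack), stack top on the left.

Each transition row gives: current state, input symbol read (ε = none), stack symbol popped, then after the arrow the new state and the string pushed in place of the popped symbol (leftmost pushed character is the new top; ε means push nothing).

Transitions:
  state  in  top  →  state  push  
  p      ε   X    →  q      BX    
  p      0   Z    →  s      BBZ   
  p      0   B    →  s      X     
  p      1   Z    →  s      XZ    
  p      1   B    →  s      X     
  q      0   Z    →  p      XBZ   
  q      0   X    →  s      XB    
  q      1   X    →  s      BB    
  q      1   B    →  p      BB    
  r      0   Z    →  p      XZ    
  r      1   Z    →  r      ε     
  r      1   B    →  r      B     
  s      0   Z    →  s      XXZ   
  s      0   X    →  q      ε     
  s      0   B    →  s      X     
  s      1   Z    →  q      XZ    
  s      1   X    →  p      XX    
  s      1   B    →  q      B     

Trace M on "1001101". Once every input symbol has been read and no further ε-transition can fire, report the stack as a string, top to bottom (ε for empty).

BBXBZ

(p, 1001101, Z)
  read 1, top Z: go to s, push XZ → (s, 001101, XZ)
  read 0, top X: go to q, push ε → (q, 01101, Z)
  read 0, top Z: go to p, push XBZ → (p, 1101, XBZ)
  ε-move, top X: go to q, push BX → (q, 1101, BXBZ)
  read 1, top B: go to p, push BB → (p, 101, BBXBZ)
  read 1, top B: go to s, push X → (s, 01, XBXBZ)
  read 0, top X: go to q, push ε → (q, 1, BXBZ)
  read 1, top B: go to p, push BB → (p, ε, BBXBZ)
All input consumed in state p with stack BBXBZ.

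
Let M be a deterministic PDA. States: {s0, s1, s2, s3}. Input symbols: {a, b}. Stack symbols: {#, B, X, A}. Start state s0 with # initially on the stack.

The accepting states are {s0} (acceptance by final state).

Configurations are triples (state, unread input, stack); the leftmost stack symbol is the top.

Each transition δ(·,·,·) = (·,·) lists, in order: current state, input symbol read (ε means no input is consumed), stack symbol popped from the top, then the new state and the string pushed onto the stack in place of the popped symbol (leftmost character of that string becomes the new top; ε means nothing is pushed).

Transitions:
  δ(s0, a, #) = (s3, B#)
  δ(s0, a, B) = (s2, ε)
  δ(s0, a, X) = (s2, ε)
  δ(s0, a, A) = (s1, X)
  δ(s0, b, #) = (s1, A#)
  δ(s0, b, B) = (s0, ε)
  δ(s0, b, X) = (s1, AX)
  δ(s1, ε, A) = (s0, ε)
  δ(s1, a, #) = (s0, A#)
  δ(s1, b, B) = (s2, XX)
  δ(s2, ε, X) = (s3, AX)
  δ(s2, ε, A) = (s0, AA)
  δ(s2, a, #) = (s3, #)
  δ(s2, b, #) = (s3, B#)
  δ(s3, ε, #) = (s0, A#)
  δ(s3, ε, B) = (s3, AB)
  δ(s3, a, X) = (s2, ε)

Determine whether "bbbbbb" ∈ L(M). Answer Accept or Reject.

(s0, bbbbbb, #)
  read b, top #: go to s1, push A# → (s1, bbbbb, A#)
  ε-move, top A: go to s0, push ε → (s0, bbbbb, #)
  read b, top #: go to s1, push A# → (s1, bbbb, A#)
  ε-move, top A: go to s0, push ε → (s0, bbbb, #)
  read b, top #: go to s1, push A# → (s1, bbb, A#)
  ε-move, top A: go to s0, push ε → (s0, bbb, #)
  read b, top #: go to s1, push A# → (s1, bb, A#)
  ε-move, top A: go to s0, push ε → (s0, bb, #)
  read b, top #: go to s1, push A# → (s1, b, A#)
  ε-move, top A: go to s0, push ε → (s0, b, #)
  read b, top #: go to s1, push A# → (s1, ε, A#)
  ε-move, top A: go to s0, push ε → (s0, ε, #)
All input consumed; state s0 ∈ F.

Accept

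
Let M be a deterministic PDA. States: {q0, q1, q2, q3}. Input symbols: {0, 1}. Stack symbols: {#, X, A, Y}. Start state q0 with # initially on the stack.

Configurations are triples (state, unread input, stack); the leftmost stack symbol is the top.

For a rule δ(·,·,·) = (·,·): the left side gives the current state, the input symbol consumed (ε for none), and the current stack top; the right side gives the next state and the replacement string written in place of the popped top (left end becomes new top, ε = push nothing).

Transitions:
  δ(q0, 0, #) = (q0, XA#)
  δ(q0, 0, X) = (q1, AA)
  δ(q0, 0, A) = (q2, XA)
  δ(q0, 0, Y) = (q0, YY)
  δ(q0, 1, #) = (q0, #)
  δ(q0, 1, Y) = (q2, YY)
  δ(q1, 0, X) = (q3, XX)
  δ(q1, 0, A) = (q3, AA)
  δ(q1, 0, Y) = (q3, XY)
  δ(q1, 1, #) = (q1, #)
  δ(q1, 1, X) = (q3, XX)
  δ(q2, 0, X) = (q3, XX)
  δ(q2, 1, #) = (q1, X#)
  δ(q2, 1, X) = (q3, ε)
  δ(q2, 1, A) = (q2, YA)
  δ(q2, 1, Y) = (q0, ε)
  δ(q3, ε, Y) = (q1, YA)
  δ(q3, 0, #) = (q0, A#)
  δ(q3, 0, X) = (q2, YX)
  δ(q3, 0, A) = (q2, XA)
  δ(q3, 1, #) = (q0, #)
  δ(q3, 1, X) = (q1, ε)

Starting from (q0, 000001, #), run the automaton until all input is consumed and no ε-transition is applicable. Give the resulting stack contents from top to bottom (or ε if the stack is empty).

(q0, 000001, #)
  read 0, top #: go to q0, push XA# → (q0, 00001, XA#)
  read 0, top X: go to q1, push AA → (q1, 0001, AAA#)
  read 0, top A: go to q3, push AA → (q3, 001, AAAA#)
  read 0, top A: go to q2, push XA → (q2, 01, XAAAA#)
  read 0, top X: go to q3, push XX → (q3, 1, XXAAAA#)
  read 1, top X: go to q1, push ε → (q1, ε, XAAAA#)
All input consumed in state q1 with stack XAAAA#.

XAAAA#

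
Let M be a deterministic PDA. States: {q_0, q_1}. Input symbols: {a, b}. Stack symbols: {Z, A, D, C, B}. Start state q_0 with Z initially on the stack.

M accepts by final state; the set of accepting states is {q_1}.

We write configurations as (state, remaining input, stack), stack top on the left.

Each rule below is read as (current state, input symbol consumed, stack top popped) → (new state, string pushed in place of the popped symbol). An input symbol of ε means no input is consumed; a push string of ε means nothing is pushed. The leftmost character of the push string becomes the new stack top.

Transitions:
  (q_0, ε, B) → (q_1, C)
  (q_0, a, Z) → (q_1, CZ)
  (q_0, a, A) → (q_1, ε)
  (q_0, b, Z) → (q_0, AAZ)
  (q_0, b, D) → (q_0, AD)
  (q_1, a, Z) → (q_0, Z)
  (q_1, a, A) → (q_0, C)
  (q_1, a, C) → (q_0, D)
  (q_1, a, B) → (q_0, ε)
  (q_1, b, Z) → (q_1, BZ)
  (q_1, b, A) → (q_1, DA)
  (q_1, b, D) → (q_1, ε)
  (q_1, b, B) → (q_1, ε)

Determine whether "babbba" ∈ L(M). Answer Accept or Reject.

Reject

(q_0, babbba, Z)
  read b, top Z: go to q_0, push AAZ → (q_0, abbba, AAZ)
  read a, top A: go to q_1, push ε → (q_1, bbba, AZ)
  read b, top A: go to q_1, push DA → (q_1, bba, DAZ)
  read b, top D: go to q_1, push ε → (q_1, ba, AZ)
  read b, top A: go to q_1, push DA → (q_1, a, DAZ)
No transition applies at (q_1, a, DAZ); input not fully consumed.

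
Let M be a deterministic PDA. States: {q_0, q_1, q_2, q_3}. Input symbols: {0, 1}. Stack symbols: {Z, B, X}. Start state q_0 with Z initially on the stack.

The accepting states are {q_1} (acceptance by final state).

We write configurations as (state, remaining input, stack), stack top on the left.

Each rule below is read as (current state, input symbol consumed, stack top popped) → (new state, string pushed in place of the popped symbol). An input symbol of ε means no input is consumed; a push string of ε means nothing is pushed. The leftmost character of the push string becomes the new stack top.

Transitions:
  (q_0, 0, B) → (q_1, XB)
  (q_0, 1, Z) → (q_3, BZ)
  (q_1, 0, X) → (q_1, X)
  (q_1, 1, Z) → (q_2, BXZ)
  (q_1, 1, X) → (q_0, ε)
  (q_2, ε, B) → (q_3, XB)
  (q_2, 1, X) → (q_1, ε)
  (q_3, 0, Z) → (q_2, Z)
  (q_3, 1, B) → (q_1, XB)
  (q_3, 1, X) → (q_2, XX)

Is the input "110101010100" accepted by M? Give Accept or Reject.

(q_0, 110101010100, Z) ⊢ (q_3, 10101010100, BZ) ⊢ (q_1, 0101010100, XBZ) ⊢ (q_1, 101010100, XBZ) ⊢ (q_0, 01010100, BZ) ⊢ (q_1, 1010100, XBZ) ⊢ (q_0, 010100, BZ) ⊢ (q_1, 10100, XBZ) ⊢ (q_0, 0100, BZ) ⊢ (q_1, 100, XBZ) ⊢ (q_0, 00, BZ) ⊢ (q_1, 0, XBZ) ⊢ (q_1, ε, XBZ)
All input consumed; state q_1 ∈ F.

Accept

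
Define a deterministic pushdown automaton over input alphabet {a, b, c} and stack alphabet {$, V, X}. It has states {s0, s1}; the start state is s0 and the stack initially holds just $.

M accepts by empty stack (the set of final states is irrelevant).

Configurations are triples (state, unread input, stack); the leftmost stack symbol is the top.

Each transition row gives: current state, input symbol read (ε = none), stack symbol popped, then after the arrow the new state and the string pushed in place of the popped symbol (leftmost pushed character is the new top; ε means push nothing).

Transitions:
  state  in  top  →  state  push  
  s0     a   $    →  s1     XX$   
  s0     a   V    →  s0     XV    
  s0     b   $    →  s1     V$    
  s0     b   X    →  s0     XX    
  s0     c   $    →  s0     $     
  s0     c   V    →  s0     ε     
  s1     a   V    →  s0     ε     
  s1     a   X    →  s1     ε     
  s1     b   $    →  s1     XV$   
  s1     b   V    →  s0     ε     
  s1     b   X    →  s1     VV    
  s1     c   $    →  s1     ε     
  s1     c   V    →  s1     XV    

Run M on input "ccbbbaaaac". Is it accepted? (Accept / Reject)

(s0, ccbbbaaaac, $)
  read c, top $: go to s0, push $ → (s0, cbbbaaaac, $)
  read c, top $: go to s0, push $ → (s0, bbbaaaac, $)
  read b, top $: go to s1, push V$ → (s1, bbaaaac, V$)
  read b, top V: go to s0, push ε → (s0, baaaac, $)
  read b, top $: go to s1, push V$ → (s1, aaaac, V$)
  read a, top V: go to s0, push ε → (s0, aaac, $)
  read a, top $: go to s1, push XX$ → (s1, aac, XX$)
  read a, top X: go to s1, push ε → (s1, ac, X$)
  read a, top X: go to s1, push ε → (s1, c, $)
  read c, top $: go to s1, push ε → (s1, ε, ε)
All input consumed and the stack is empty.

Accept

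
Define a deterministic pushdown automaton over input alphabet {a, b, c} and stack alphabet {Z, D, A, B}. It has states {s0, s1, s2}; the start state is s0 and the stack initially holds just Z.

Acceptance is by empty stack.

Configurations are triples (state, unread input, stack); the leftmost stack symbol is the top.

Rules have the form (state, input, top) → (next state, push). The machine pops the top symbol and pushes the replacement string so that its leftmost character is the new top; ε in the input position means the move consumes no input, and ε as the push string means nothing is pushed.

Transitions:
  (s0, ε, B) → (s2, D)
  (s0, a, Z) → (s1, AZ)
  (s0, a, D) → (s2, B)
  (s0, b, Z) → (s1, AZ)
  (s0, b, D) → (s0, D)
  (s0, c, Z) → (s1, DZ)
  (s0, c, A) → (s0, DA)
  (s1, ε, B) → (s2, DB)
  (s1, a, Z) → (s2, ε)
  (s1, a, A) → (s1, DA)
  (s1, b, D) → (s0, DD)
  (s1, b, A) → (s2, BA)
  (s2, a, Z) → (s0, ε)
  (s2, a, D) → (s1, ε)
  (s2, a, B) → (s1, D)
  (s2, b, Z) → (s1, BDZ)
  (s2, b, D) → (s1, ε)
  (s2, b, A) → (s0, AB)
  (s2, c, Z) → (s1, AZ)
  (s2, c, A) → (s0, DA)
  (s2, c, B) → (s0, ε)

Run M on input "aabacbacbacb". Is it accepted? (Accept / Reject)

(s0, aabacbacbacb, Z)
  read a, top Z: go to s1, push AZ → (s1, abacbacbacb, AZ)
  read a, top A: go to s1, push DA → (s1, bacbacbacb, DAZ)
  read b, top D: go to s0, push DD → (s0, acbacbacb, DDAZ)
  read a, top D: go to s2, push B → (s2, cbacbacb, BDAZ)
  read c, top B: go to s0, push ε → (s0, bacbacb, DAZ)
  read b, top D: go to s0, push D → (s0, acbacb, DAZ)
  read a, top D: go to s2, push B → (s2, cbacb, BAZ)
  read c, top B: go to s0, push ε → (s0, bacb, AZ)
No transition applies at (s0, bacb, AZ); input not fully consumed.

Reject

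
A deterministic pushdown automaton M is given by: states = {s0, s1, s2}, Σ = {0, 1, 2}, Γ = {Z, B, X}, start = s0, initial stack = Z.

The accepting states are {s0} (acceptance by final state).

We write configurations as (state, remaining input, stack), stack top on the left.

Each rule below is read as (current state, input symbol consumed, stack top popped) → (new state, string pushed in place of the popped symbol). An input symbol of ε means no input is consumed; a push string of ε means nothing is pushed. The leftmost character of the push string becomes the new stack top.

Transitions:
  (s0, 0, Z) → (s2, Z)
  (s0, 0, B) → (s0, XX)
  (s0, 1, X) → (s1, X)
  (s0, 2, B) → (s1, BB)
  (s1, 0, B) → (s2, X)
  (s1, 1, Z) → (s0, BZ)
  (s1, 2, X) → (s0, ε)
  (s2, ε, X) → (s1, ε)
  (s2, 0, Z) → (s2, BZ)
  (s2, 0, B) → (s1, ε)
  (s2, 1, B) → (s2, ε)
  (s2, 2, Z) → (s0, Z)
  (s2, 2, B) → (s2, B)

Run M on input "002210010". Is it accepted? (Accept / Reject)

Accept

(s0, 002210010, Z) ⊢ (s2, 02210010, Z) ⊢ (s2, 2210010, BZ) ⊢ (s2, 210010, BZ) ⊢ (s2, 10010, BZ) ⊢ (s2, 0010, Z) ⊢ (s2, 010, BZ) ⊢ (s1, 10, Z) ⊢ (s0, 0, BZ) ⊢ (s0, ε, XXZ)
All input consumed; state s0 ∈ F.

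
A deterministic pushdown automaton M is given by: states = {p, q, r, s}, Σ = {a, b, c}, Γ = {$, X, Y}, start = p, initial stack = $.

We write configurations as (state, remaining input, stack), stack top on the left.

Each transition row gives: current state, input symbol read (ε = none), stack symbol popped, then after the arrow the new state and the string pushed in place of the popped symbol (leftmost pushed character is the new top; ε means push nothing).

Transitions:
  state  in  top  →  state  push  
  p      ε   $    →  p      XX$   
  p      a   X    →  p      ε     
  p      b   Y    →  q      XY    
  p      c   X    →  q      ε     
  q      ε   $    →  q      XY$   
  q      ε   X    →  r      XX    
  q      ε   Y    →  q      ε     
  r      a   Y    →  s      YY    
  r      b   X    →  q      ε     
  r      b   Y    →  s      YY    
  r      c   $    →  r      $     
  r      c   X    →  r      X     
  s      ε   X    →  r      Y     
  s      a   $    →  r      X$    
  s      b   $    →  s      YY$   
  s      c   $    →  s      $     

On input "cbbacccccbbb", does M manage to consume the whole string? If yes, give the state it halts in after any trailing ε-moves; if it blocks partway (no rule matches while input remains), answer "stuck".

stuck

(p, cbbacccccbbb, $)
  ε-move, top $: go to p, push XX$ → (p, cbbacccccbbb, XX$)
  read c, top X: go to q, push ε → (q, bbacccccbbb, X$)
  ε-move, top X: go to r, push XX → (r, bbacccccbbb, XX$)
  read b, top X: go to q, push ε → (q, bacccccbbb, X$)
  ε-move, top X: go to r, push XX → (r, bacccccbbb, XX$)
  read b, top X: go to q, push ε → (q, acccccbbb, X$)
  ε-move, top X: go to r, push XX → (r, acccccbbb, XX$)
No transition for (r, a, top X); M blocks with input acccccbbb remaining.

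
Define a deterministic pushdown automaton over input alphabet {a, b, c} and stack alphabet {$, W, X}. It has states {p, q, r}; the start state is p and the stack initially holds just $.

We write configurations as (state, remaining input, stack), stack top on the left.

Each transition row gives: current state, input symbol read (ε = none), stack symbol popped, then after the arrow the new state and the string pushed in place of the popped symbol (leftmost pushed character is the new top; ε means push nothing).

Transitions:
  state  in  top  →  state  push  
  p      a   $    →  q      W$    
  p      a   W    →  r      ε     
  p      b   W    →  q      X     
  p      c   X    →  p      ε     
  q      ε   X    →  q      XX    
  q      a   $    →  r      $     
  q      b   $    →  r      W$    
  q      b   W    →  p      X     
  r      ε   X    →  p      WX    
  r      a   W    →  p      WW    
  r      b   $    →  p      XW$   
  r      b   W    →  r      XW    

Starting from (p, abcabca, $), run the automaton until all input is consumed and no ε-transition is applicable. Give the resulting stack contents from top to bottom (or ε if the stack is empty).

W$

(p, abcabca, $)
  read a, top $: go to q, push W$ → (q, bcabca, W$)
  read b, top W: go to p, push X → (p, cabca, X$)
  read c, top X: go to p, push ε → (p, abca, $)
  read a, top $: go to q, push W$ → (q, bca, W$)
  read b, top W: go to p, push X → (p, ca, X$)
  read c, top X: go to p, push ε → (p, a, $)
  read a, top $: go to q, push W$ → (q, ε, W$)
All input consumed in state q with stack W$.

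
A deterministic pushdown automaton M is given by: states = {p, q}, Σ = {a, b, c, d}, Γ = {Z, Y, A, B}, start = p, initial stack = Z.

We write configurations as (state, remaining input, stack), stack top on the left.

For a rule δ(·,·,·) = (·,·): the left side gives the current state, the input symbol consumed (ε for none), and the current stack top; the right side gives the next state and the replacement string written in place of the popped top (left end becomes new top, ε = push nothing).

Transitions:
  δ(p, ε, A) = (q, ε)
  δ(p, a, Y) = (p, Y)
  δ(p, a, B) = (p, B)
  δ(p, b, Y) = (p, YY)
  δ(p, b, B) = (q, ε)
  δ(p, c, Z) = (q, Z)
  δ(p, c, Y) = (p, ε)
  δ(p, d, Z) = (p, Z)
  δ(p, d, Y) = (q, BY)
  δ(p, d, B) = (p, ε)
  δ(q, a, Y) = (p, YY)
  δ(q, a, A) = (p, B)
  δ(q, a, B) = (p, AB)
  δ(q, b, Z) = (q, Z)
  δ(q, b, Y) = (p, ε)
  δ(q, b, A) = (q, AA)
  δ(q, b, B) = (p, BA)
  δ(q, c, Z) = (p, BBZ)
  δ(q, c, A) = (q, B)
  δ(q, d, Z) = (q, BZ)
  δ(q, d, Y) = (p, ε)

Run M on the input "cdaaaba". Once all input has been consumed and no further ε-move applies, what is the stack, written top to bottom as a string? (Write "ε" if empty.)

BAZ

(p, cdaaaba, Z) ⊢ (q, daaaba, Z) ⊢ (q, aaaba, BZ) ⊢ (p, aaba, ABZ) ⊢ (q, aaba, BZ) ⊢ (p, aba, ABZ) ⊢ (q, aba, BZ) ⊢ (p, ba, ABZ) ⊢ (q, ba, BZ) ⊢ (p, a, BAZ) ⊢ (p, ε, BAZ)
All input consumed in state p with stack BAZ.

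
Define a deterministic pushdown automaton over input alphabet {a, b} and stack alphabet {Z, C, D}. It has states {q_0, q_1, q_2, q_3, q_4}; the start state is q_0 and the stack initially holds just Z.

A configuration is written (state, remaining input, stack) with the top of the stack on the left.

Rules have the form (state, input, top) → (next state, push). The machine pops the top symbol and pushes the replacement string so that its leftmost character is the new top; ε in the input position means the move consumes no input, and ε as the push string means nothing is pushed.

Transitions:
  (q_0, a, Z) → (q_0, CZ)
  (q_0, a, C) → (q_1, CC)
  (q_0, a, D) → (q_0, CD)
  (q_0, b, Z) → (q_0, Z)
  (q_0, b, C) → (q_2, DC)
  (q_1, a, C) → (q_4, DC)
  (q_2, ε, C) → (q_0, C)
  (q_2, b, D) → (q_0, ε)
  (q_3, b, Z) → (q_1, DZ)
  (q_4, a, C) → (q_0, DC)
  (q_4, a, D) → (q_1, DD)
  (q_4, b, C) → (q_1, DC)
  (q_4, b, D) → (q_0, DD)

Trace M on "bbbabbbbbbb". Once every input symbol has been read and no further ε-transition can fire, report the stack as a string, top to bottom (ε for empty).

(q_0, bbbabbbbbbb, Z)
  read b, top Z: go to q_0, push Z → (q_0, bbabbbbbbb, Z)
  read b, top Z: go to q_0, push Z → (q_0, babbbbbbb, Z)
  read b, top Z: go to q_0, push Z → (q_0, abbbbbbb, Z)
  read a, top Z: go to q_0, push CZ → (q_0, bbbbbbb, CZ)
  read b, top C: go to q_2, push DC → (q_2, bbbbbb, DCZ)
  read b, top D: go to q_0, push ε → (q_0, bbbbb, CZ)
  read b, top C: go to q_2, push DC → (q_2, bbbb, DCZ)
  read b, top D: go to q_0, push ε → (q_0, bbb, CZ)
  read b, top C: go to q_2, push DC → (q_2, bb, DCZ)
  read b, top D: go to q_0, push ε → (q_0, b, CZ)
  read b, top C: go to q_2, push DC → (q_2, ε, DCZ)
All input consumed in state q_2 with stack DCZ.

DCZ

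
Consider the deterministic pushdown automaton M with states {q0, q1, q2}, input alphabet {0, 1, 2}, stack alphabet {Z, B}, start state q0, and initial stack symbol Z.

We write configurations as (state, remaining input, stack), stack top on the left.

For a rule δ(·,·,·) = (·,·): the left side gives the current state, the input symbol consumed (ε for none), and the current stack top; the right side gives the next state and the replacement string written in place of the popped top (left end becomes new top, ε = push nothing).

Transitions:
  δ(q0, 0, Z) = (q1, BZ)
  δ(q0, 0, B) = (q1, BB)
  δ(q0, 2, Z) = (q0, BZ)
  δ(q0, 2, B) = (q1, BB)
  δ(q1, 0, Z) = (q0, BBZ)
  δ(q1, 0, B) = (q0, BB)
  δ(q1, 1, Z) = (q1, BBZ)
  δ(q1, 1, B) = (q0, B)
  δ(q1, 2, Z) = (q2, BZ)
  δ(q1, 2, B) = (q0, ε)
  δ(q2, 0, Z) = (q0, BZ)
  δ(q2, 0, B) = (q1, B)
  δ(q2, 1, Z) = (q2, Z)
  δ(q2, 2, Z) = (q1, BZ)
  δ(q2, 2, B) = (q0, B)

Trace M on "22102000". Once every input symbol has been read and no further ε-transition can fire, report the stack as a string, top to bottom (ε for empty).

BBBBBZ

(q0, 22102000, Z) ⊢ (q0, 2102000, BZ) ⊢ (q1, 102000, BBZ) ⊢ (q0, 02000, BBZ) ⊢ (q1, 2000, BBBZ) ⊢ (q0, 000, BBZ) ⊢ (q1, 00, BBBZ) ⊢ (q0, 0, BBBBZ) ⊢ (q1, ε, BBBBBZ)
All input consumed in state q1 with stack BBBBBZ.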